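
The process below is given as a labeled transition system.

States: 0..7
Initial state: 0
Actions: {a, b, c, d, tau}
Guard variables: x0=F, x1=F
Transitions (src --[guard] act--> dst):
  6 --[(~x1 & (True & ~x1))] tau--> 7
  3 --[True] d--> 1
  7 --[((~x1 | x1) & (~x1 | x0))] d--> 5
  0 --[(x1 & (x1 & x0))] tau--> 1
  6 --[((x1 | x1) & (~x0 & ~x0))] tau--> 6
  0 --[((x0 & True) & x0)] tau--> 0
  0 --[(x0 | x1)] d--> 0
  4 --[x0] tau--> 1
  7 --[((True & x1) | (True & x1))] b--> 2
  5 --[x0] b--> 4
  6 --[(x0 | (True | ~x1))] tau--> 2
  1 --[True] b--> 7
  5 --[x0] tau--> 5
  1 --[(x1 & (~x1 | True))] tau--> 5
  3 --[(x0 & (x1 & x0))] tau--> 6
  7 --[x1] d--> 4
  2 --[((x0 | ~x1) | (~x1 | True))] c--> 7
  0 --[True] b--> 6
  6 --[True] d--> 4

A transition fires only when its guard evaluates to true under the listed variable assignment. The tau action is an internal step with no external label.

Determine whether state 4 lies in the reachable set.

Answer: REACHABLE

Working:
8 transition(s) survive guard evaluation.
Layer 0: {0}
Layer 1: {6}  cumulative {0,6}
Layer 2: {2,4,7}  cumulative {0,2,4,6,7}
Layer 3: {5}  cumulative {0,2,4,5,6,7}
R = {0,2,4,5,6,7}
Path to 4: b·d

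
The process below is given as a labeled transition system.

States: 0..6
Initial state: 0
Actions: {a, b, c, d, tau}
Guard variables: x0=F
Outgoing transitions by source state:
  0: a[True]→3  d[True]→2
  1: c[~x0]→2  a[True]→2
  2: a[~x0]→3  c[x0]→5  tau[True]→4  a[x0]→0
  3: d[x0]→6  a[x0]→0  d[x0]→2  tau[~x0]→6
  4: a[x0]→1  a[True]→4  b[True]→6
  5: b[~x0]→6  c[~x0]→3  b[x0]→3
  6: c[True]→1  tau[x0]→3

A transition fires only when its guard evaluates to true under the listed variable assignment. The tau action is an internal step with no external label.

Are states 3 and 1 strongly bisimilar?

Answer: NOT BISIMILAR

Trace:
Refine partition for ~:
  P[0] = {{0,1,2,3,4,5,6}}
  P[1] = {{0},{1},{2},{3},{4},{5},{6}}
Fixed point at round 2; 7 class(es).
class of 3: {3}; class of 1: {1}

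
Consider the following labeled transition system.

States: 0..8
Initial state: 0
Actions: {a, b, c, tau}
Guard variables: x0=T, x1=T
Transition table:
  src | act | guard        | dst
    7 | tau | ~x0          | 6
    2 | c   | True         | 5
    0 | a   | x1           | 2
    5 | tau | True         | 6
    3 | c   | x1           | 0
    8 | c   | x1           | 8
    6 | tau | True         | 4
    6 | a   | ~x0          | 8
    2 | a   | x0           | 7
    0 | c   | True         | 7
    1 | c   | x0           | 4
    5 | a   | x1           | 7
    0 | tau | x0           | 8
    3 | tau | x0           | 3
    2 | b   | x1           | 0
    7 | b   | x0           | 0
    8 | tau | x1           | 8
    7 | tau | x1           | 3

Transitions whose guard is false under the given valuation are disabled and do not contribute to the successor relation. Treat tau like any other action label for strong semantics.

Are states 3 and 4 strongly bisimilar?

Refine partition for ~:
  round 0: {{0,1,2,3,4,5,6,7,8}}
  round 1: {{0},{1},{2},{3,8},{4},{5},{6},{7}}
  round 2: {{0},{1},{2},{3},{4},{5},{6},{7},{8}}
9 equivalence class(es) (converged in 3)
class of 3: {3}; class of 4: {4}

Answer: NOT BISIMILAR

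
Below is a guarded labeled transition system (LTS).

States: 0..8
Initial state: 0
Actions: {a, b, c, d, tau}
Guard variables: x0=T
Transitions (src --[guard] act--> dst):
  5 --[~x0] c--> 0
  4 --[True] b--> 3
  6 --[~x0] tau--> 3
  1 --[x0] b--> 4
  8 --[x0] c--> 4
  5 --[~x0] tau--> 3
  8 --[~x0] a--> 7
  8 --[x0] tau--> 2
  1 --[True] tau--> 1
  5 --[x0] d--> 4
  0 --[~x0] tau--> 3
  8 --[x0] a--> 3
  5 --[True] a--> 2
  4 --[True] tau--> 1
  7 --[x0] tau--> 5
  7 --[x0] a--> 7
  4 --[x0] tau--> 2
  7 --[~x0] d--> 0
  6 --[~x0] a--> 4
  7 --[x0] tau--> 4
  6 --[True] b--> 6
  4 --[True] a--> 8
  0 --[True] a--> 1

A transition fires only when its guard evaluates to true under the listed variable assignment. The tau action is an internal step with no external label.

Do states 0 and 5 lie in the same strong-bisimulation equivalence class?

Answer: NOT BISIMILAR

Analysis:
Refine partition for ~:
  P[0] = {{0,1,2,3,4,5,6,7,8}}
  P[1] = {{0},{1},{2,3},{4},{5},{6},{7},{8}}
8 equivalence class(es) (converged in 2)
0∈{0}, 5∈{5}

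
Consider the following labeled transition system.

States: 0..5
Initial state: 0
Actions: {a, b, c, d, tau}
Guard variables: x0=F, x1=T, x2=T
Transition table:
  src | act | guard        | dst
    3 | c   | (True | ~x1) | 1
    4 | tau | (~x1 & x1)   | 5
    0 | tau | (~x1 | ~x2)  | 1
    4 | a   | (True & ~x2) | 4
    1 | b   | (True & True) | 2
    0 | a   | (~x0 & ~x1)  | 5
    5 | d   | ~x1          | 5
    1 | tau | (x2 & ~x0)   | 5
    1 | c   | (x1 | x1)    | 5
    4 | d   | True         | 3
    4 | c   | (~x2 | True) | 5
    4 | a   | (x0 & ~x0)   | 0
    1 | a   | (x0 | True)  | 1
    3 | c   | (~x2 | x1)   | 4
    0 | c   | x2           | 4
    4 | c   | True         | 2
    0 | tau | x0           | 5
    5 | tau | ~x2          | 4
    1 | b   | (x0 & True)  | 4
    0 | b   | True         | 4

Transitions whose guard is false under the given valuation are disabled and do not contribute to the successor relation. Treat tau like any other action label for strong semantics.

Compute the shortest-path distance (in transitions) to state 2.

BFS to 2:
  Layer 0: {0}
  Layer 1: {4}
  Layer 2: {2,3,5}
first hit 2 at d=2 via b·c

Answer: 2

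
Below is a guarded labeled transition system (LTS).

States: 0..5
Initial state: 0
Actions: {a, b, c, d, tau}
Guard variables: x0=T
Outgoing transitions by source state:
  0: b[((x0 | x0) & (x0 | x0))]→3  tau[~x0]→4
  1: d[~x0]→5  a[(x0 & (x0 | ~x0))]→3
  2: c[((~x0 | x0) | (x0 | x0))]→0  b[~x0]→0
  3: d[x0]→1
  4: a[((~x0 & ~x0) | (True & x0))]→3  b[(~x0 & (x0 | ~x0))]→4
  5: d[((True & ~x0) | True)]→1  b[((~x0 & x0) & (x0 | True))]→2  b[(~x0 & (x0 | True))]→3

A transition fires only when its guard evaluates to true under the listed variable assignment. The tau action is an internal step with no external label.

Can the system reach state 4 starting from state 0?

After dropping false guards: 6 live edges.
L0 = {0}
L1 = {3}  total {0,3}
L2 = {1}  total {0,1,3}
Reachable = {0,1,3}

Answer: UNREACHABLE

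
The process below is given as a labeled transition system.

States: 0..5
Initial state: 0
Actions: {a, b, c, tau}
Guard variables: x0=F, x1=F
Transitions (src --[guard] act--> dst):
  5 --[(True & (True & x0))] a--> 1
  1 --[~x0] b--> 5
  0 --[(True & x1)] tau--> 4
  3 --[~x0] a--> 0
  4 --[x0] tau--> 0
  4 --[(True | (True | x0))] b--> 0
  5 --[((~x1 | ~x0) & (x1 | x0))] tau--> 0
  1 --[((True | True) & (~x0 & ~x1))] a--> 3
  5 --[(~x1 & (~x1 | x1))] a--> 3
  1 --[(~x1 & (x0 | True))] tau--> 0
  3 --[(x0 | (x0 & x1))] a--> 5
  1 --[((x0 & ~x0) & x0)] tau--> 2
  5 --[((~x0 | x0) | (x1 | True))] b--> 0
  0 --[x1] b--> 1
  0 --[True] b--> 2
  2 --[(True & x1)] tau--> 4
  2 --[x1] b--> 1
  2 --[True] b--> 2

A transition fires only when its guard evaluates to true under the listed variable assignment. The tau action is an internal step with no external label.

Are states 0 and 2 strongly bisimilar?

Answer: BISIMILAR

Working:
Refine partition for ~:
  P[0] = {{0,1,2,3,4,5}}
  P[1] = {{0,2,4},{1},{3},{5}}
4 equivalence class(es) (converged in 2)
class of 0: {0,2,4}; class of 2: {0,2,4}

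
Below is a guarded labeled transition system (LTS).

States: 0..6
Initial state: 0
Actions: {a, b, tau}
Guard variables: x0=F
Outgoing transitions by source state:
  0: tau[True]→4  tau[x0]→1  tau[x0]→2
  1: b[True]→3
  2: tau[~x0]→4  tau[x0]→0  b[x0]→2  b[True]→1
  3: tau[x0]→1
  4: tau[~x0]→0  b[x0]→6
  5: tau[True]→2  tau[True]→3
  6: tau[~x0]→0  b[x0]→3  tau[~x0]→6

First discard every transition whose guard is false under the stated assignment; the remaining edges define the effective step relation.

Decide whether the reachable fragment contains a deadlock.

Reach set: {0,4}
  0: tau→4  [1 exit(s)]
  4: tau→0  [1 exit(s)]

Answer: DEADLOCK-FREE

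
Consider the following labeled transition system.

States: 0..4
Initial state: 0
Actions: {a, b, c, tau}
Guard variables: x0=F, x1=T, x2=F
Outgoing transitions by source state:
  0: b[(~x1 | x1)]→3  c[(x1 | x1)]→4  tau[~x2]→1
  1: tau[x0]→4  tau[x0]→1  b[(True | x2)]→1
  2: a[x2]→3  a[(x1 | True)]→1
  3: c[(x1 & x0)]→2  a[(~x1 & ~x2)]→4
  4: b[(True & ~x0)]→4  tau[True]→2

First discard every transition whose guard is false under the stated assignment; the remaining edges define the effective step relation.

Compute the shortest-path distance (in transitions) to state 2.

BFS to 2:
  Layer 0: {0}
  Layer 1: {1,3,4}
  Layer 2: {2}
depth(2)=2, e.g. c·tau

Answer: 2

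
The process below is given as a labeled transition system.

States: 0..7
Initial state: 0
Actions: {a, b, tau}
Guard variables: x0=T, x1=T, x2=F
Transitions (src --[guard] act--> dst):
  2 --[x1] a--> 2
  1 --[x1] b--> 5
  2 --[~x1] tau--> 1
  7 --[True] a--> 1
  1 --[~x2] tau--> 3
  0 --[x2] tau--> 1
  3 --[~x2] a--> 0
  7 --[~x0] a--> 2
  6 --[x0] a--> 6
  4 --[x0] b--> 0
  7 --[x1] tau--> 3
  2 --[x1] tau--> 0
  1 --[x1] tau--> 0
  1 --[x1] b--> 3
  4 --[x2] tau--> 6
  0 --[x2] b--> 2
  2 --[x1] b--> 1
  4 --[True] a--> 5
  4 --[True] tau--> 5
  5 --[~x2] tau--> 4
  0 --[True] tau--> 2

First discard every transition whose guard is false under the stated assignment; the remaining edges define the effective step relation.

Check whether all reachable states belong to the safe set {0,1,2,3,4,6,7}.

Allowed set {0,1,2,3,4,6,7}
Reach set: {0,1,2,3,4,5}
  0: safe
  1: safe
  2: safe
  3: safe
  4: safe
  5: outside
witness against invariant: tau·b·b → 5

Answer: INVARIANT VIOLATED at state 5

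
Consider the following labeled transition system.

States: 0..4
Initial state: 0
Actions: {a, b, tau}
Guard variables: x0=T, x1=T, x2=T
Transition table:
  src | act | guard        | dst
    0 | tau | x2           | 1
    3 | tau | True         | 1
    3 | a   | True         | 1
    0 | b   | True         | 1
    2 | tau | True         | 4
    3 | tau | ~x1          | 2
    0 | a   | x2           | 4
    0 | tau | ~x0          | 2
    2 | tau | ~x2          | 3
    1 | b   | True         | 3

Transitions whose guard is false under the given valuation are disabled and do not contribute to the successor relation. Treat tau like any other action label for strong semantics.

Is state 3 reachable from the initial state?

After dropping false guards: 7 live edges.
Layer 0: {0}
Layer 1: {1,4}  total {0,1,4}
Layer 2: {3}  total {0,1,3,4}
Reach set: {0,1,3,4}
trace reaching 3: tau·b

Answer: REACHABLE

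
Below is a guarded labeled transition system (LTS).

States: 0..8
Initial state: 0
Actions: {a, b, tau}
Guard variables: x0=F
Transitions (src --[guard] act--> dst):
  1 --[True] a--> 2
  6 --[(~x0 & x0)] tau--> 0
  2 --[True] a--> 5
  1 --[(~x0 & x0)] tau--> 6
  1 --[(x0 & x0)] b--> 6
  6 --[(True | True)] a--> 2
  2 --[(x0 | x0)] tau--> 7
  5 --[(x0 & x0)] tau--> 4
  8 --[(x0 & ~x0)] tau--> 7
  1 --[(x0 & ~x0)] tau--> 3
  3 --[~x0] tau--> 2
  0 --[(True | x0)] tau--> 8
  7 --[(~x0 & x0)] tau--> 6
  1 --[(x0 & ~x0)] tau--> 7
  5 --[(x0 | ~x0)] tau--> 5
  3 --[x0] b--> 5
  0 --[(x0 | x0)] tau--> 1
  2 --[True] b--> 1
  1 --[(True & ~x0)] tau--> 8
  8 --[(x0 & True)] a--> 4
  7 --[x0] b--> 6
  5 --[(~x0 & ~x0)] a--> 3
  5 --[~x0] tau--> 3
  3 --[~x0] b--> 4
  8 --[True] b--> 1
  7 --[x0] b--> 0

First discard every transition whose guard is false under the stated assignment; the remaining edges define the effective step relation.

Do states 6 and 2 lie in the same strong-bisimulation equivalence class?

Compute ~ classes (split until stable):
  P[0] = {{0,1,2,3,4,5,6,7,8}}
  P[1] = {{0},{1,5},{2},{3},{4,7},{6},{8}}
  P[2] = {{0},{1},{2},{3},{4,7},{5},{6},{8}}
8 equivalence class(es) (converged in 3)
[6]={6}  [2]={2}

Answer: NOT BISIMILAR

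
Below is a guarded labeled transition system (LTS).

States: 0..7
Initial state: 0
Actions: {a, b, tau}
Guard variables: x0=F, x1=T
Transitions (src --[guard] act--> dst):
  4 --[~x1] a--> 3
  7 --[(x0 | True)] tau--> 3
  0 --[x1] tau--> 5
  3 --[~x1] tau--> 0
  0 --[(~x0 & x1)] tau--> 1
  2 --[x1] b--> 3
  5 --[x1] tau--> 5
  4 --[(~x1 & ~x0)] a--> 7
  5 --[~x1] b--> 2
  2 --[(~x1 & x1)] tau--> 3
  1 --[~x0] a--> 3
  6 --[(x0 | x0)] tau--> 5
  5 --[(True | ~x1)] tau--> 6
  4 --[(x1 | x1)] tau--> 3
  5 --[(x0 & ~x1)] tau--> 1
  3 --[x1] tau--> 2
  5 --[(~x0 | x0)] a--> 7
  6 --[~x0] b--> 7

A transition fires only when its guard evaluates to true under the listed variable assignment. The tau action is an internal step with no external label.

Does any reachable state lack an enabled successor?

Answer: DEADLOCK-FREE

Working:
Reach set: {0,1,2,3,5,6,7}
  0: tau→1  tau→5  [2 exit(s)]
  1: a→3  [1 exit(s)]
  2: b→3  [1 exit(s)]
  3: tau→2  [1 exit(s)]
  5: a→7  tau→5  tau→6  [3 exit(s)]
  6: b→7  [1 exit(s)]
  7: tau→3  [1 exit(s)]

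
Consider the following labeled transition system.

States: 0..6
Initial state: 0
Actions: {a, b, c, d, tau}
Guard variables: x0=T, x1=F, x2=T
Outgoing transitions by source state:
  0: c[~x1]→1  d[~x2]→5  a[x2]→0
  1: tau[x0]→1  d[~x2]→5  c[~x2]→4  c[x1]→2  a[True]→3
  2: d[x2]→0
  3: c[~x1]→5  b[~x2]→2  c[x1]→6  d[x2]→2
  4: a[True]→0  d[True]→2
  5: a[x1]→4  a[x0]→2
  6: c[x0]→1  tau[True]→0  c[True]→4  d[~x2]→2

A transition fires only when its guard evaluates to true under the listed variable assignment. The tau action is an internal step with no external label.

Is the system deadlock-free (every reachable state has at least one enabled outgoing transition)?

Answer: DEADLOCK-FREE

Analysis:
R = {0,1,2,3,5}
  0: a→0  c→1  [2 exit(s)]
  1: a→3  tau→1  [2 exit(s)]
  2: d→0  [1 exit(s)]
  3: c→5  d→2  [2 exit(s)]
  5: a→2  [1 exit(s)]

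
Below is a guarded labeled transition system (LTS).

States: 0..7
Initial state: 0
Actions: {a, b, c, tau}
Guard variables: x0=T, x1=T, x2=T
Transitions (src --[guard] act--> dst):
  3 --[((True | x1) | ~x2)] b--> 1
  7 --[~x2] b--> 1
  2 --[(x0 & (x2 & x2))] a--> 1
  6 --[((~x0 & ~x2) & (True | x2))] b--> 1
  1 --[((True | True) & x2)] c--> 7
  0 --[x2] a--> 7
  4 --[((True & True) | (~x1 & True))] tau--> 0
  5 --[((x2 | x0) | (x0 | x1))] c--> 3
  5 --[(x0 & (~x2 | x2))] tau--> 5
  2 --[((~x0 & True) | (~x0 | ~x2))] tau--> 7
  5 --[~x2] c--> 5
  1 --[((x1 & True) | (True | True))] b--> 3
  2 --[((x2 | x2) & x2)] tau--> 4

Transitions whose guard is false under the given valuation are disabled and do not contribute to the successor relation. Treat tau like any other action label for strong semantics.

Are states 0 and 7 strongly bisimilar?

Refine partition for ~:
  π0 = {{0,1,2,3,4,5,6,7}}
  π1 = {{0},{1},{2},{3},{4},{5},{6,7}}
7 equivalence class(es) (converged in 2)
[0]={0}  [7]={6,7}

Answer: NOT BISIMILAR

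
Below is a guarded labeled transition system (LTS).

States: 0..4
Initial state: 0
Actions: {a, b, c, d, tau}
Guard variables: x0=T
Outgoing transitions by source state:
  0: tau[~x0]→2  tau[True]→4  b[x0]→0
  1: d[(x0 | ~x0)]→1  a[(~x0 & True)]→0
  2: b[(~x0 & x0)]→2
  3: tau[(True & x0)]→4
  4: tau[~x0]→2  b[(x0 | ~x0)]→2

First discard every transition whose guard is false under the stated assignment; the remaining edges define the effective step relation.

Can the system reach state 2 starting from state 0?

Guard filter leaves 5 enabled edge(s).
depth 0: {0}
depth 1: {4}  cumulative {0,4}
depth 2: {2}  cumulative {0,2,4}
Reach set: {0,2,4}
trace reaching 2: tau·b

Answer: REACHABLE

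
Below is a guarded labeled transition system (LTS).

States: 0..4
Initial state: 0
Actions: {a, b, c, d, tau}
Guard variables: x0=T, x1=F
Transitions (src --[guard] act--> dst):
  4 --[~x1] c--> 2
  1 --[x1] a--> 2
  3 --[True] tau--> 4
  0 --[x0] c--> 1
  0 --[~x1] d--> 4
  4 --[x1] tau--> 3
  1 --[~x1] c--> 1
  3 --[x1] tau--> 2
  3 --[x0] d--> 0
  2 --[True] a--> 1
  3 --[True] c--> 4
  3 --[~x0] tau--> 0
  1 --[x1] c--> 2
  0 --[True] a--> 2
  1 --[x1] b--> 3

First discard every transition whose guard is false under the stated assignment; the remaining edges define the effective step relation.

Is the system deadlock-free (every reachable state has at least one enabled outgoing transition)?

Answer: DEADLOCK-FREE

Analysis:
R = {0,1,2,4}
  0: a→2  c→1  d→4  [3 out]
  1: c→1  [1 out]
  2: a→1  [1 out]
  4: c→2  [1 out]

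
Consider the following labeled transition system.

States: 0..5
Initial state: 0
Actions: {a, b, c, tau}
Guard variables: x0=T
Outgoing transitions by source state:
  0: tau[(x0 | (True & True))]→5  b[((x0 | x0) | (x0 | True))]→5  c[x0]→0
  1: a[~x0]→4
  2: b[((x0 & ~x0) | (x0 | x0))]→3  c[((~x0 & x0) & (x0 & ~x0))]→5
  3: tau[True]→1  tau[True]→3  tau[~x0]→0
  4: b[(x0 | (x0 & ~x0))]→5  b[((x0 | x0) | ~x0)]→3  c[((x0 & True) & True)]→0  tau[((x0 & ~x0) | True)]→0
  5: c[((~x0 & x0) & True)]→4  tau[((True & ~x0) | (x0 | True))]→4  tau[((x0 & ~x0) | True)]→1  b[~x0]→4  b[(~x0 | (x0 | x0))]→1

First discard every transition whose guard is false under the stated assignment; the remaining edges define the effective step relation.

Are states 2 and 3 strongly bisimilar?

Answer: NOT BISIMILAR

Trace:
Refine partition for ~:
  π0 = {{0,1,2,3,4,5}}
  π1 = {{0,4},{1},{2},{3},{5}}
  π2 = {{0},{1},{2},{3},{4},{5}}
stable after 3 split(s): 6 block(s)
[2]={2}  [3]={3}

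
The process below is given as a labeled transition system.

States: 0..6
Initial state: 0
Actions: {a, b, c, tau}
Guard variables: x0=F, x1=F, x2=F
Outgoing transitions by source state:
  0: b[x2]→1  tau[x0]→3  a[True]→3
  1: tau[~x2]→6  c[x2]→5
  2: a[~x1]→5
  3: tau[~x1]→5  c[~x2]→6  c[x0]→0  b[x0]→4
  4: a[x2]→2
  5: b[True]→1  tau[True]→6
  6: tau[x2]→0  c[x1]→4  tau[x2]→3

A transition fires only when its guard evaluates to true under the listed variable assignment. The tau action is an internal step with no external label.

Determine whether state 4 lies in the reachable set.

Guard filter leaves 7 enabled edge(s).
Layer 0: {0}
Layer 1: {3}  now seen {0,3}
Layer 2: {5,6}  now seen {0,3,5,6}
Layer 3: {1}  now seen {0,1,3,5,6}
Reachable = {0,1,3,5,6}

Answer: UNREACHABLE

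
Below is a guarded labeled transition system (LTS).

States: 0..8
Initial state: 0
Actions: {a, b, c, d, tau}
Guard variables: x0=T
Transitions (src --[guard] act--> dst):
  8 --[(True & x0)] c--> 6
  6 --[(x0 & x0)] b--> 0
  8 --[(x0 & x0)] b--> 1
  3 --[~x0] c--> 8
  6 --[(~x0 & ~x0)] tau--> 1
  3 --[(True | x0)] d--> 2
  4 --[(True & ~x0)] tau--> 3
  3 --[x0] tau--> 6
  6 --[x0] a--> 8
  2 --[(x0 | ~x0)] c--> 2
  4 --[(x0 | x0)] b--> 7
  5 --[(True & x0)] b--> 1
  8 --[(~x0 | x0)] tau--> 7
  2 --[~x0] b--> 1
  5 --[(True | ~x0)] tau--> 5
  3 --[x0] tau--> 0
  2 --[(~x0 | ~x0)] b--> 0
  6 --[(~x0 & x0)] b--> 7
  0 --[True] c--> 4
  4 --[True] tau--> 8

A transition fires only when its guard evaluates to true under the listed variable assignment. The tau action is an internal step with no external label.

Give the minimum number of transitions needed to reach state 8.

Answer: 2

Analysis:
Layered search for 8:
  L0 = {0}
  L1 = {4}
  L2 = {7,8}
8 enters at depth 2; path c·tau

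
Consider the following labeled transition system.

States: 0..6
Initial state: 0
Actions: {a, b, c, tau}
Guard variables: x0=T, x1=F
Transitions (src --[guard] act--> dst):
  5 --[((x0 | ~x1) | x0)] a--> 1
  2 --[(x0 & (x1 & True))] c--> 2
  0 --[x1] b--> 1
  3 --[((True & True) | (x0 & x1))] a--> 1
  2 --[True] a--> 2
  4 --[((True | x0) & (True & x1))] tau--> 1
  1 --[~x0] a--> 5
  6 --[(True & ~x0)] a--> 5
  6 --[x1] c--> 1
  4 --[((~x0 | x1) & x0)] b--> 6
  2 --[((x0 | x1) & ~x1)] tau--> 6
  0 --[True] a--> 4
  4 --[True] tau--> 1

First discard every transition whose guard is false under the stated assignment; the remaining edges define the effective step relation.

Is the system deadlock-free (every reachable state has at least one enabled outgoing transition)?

Reachable = {0,1,4}
  0: a→4  [1 exit(s)]
  1: ∅  [deadlock]
  4: tau→1  [1 exit(s)]
trace reaching 1: a·tau

Answer: DEADLOCK at state 1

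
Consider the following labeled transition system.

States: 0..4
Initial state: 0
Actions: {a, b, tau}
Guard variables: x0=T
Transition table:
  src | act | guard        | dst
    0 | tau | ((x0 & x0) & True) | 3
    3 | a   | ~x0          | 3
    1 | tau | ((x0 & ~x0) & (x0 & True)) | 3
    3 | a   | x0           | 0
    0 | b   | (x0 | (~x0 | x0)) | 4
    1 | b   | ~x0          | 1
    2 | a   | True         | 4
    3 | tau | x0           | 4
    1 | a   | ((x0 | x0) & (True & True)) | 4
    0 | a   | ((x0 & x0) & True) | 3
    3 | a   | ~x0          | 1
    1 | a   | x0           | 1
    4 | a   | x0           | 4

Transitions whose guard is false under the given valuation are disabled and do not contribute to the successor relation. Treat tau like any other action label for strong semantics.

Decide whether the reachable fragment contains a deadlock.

Reach set: {0,3,4}
  0: a→3  b→4  tau→3  [3 out]
  3: a→0  tau→4  [2 out]
  4: a→4  [1 out]

Answer: DEADLOCK-FREE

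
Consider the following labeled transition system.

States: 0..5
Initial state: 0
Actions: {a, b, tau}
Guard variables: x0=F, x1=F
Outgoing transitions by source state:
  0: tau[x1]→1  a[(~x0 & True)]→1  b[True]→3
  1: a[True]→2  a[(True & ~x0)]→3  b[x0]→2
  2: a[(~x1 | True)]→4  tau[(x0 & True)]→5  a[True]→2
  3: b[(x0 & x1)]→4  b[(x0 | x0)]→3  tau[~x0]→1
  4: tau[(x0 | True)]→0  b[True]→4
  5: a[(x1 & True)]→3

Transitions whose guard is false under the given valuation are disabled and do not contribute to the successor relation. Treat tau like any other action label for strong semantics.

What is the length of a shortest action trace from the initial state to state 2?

Answer: 2

Working:
BFS to 2:
  depth 0: {0}
  depth 1: {1,3}
  depth 2: {2}
depth(2)=2, e.g. a·a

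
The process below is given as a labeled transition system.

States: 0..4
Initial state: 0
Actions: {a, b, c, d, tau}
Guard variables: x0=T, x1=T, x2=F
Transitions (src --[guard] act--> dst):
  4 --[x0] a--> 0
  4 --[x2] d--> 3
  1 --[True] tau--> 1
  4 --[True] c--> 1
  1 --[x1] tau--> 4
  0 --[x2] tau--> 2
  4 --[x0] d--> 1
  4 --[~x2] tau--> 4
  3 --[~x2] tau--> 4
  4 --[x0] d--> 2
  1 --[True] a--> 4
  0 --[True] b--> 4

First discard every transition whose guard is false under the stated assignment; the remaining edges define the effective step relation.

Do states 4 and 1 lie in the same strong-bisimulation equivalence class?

Answer: NOT BISIMILAR

Working:
Compute ~ classes (split until stable):
  round 0: {{0,1,2,3,4}}
  round 1: {{0},{1},{2},{3},{4}}
stable after 2 split(s): 5 block(s)
class of 4: {4}; class of 1: {1}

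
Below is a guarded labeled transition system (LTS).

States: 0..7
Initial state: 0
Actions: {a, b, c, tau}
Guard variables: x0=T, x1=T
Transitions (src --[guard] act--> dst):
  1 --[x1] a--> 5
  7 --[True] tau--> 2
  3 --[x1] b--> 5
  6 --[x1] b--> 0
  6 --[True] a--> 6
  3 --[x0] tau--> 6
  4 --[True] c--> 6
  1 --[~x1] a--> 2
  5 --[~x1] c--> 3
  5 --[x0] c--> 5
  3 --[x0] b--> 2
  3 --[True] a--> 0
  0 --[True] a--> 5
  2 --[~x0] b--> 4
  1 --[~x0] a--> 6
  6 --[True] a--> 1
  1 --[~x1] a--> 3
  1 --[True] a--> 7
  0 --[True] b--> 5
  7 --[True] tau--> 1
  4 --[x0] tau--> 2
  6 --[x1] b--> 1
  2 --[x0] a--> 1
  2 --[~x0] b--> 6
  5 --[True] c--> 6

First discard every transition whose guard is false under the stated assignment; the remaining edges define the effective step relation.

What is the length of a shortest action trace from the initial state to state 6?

Answer: 2

Trace:
Breadth-first toward 6:
  Layer 0: {0}
  Layer 1: {5}
  Layer 2: {6}
depth(6)=2, e.g. a·c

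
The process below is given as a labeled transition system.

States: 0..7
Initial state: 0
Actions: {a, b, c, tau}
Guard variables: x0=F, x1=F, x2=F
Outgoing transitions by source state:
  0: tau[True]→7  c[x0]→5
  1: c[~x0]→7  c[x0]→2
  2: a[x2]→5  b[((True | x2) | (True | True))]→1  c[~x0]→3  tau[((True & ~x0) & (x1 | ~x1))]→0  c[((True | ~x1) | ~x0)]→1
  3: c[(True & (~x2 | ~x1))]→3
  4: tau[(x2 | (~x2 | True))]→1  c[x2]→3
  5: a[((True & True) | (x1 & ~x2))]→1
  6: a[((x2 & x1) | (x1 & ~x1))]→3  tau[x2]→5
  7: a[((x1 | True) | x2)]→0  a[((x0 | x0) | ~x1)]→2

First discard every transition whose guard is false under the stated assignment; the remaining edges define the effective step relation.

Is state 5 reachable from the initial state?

11 transition(s) survive guard evaluation.
depth 0: {0}
depth 1: {7}  cumulative {0,7}
depth 2: {2}  cumulative {0,2,7}
depth 3: {1,3}  cumulative {0,1,2,3,7}
Reach set: {0,1,2,3,7}

Answer: UNREACHABLE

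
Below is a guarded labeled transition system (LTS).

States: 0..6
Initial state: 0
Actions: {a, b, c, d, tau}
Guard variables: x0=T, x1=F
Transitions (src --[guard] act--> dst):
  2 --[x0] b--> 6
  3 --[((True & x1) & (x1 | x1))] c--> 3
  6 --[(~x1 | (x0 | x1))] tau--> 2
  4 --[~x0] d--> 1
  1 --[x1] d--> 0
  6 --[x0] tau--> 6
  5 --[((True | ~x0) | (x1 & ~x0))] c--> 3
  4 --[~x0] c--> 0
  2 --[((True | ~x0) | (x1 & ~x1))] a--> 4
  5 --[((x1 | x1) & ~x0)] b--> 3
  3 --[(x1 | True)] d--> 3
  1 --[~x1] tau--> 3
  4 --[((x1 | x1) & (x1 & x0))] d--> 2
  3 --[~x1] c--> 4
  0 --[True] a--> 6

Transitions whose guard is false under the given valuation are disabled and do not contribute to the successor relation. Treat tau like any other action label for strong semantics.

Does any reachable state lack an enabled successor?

Answer: DEADLOCK at state 4

Analysis:
R = {0,2,4,6}
  0: a→6  [1 out]
  2: a→4  b→6  [2 out]
  4: ∅  [deadlock]
  6: tau→2  tau→6  [2 out]
Path to 4: a·tau·a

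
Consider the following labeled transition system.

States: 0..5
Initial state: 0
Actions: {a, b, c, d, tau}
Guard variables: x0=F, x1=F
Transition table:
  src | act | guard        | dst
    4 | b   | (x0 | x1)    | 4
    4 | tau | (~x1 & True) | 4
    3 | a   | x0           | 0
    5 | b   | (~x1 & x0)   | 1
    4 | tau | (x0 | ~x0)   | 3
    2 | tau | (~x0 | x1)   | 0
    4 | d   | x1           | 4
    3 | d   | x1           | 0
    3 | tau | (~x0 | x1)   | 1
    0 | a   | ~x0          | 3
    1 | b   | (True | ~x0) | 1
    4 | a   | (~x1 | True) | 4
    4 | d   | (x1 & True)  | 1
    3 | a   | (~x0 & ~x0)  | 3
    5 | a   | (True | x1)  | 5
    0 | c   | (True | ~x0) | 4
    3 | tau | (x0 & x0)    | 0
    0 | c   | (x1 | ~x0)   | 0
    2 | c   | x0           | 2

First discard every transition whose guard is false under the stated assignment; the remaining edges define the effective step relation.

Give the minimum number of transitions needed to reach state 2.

Answer: UNREACHABLE

Working:
BFS to 2:
  L0 = {0}
  L1 = {3,4}
  L2 = {1}
2 never appears.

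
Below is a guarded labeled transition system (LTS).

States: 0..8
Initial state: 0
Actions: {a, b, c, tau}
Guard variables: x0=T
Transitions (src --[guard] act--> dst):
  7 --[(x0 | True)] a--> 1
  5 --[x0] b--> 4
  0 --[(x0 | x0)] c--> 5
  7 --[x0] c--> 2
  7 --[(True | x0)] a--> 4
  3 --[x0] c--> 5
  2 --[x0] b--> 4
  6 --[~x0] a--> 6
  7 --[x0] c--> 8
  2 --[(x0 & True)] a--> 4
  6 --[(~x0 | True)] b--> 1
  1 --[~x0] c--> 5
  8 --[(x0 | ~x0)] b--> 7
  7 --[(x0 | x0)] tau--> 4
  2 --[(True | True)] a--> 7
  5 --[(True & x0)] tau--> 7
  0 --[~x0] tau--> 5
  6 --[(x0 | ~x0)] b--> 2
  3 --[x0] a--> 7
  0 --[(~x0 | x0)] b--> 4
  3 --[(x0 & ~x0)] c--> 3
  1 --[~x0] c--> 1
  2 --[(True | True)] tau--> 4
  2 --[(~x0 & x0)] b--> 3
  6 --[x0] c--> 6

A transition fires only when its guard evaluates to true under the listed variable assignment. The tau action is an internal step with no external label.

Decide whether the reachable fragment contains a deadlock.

Answer: DEADLOCK at state 1

Working:
Reach set: {0,1,2,4,5,7,8}
  0: b→4  c→5  [2 out]
  1: ∅  [no exit]
  2: a→4  a→7  b→4  tau→4  [4 out]
  4: ∅  [no exit]
  5: b→4  tau→7  [2 out]
  7: a→1  a→4  c→2  c→8  tau→4  [5 out]
  8: b→7  [1 out]
Path to 1: c·tau·a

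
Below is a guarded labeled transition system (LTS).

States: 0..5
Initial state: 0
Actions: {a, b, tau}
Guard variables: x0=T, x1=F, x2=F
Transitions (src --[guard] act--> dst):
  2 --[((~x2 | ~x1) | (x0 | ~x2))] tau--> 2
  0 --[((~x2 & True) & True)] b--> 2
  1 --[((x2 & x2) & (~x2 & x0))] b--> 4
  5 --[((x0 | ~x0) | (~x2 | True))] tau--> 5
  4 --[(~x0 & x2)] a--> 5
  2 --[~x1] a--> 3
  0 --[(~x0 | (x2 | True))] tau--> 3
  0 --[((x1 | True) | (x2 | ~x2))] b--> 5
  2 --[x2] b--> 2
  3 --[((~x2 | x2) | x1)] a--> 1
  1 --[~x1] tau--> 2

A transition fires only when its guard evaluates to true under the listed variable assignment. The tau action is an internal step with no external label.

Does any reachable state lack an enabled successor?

Reachable = {0,1,2,3,5}
  0: b→2  b→5  tau→3  [3 exit(s)]
  1: tau→2  [1 exit(s)]
  2: a→3  tau→2  [2 exit(s)]
  3: a→1  [1 exit(s)]
  5: tau→5  [1 exit(s)]

Answer: DEADLOCK-FREE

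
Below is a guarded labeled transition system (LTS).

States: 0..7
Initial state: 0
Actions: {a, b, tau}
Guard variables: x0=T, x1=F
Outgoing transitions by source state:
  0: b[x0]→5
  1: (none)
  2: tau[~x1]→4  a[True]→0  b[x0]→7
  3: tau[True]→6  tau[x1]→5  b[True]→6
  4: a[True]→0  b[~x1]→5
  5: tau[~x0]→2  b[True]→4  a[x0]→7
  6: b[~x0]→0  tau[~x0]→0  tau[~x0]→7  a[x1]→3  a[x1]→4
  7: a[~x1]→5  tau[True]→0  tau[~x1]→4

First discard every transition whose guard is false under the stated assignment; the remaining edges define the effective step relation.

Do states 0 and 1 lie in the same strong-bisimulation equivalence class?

Refine partition for ~:
  P[0] = {{0,1,2,3,4,5,6,7}}
  P[1] = {{0},{1,6},{2},{3},{4,5},{7}}
  P[2] = {{0},{1,6},{2},{3},{4},{5},{7}}
Fixed point at round 3; 7 class(es).
class of 0: {0}; class of 1: {1,6}

Answer: NOT BISIMILAR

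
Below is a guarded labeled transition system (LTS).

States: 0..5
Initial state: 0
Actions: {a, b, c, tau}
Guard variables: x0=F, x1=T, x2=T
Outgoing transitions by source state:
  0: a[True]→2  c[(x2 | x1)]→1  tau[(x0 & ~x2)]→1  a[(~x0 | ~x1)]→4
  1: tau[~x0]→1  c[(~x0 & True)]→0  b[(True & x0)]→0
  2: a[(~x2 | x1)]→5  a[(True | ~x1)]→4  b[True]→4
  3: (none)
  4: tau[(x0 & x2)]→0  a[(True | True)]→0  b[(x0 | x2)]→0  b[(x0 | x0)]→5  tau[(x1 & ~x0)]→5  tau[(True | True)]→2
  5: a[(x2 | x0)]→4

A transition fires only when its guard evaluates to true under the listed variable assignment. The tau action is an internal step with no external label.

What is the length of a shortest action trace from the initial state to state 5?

Layered search for 5:
  L0 = {0}
  L1 = {1,2,4}
  L2 = {5}
depth(5)=2, e.g. a·a

Answer: 2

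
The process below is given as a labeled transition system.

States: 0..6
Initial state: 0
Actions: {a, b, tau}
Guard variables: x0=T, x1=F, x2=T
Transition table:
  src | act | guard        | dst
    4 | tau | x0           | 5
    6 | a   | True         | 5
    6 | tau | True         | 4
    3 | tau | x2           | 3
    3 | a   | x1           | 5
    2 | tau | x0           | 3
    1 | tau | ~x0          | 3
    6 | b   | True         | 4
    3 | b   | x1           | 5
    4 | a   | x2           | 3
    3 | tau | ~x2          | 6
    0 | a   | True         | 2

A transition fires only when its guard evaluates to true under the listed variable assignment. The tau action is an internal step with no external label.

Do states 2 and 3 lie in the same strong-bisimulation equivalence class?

Compute ~ classes (split until stable):
  P[0] = {{0,1,2,3,4,5,6}}
  P[1] = {{0},{1,5},{2,3},{4},{6}}
stable after 2 split(s): 5 block(s)
2∈{2,3}, 3∈{2,3}

Answer: BISIMILAR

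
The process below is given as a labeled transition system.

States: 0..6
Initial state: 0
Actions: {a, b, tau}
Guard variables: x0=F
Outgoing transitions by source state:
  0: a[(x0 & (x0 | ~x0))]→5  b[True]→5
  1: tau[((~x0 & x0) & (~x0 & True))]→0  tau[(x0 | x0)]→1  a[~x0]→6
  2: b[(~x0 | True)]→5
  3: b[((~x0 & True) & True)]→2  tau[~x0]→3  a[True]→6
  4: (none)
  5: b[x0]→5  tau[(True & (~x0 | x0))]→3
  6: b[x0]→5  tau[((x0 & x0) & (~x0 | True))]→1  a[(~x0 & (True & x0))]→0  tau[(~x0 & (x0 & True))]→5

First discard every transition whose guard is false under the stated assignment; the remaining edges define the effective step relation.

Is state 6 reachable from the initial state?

After dropping false guards: 7 live edges.
L0 = {0}
L1 = {5}  total {0,5}
L2 = {3}  total {0,3,5}
L3 = {2,6}  total {0,2,3,5,6}
Reachable = {0,2,3,5,6}
witness 6: b·tau·a

Answer: REACHABLE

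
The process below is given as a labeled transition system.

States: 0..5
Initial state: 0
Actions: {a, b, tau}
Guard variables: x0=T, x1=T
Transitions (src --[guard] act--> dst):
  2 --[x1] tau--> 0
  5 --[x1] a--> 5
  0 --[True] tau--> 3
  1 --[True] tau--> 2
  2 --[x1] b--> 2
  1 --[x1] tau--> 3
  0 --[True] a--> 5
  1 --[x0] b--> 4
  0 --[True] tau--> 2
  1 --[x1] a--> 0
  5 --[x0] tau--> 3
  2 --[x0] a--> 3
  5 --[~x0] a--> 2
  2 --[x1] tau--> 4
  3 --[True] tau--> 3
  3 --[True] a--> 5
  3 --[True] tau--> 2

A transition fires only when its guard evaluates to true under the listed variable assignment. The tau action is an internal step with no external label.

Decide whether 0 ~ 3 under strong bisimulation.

Refine partition for ~:
  round 0: {{0,1,2,3,4,5}}
  round 1: {{0,3,5},{1,2},{4}}
  round 2: {{0,3},{1},{2},{4},{5}}
Fixed point at round 3; 5 class(es).
0∈{0,3}, 3∈{0,3}

Answer: BISIMILAR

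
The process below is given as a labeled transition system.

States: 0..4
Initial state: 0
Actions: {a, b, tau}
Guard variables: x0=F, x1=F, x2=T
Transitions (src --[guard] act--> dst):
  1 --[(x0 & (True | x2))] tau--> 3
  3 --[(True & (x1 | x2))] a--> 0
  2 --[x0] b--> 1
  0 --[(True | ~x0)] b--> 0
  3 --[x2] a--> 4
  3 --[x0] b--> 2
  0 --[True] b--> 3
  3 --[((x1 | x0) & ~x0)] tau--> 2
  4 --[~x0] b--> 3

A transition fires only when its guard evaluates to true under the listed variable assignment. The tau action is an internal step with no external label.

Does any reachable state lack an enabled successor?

R = {0,3,4}
  0: b→0  b→3  [2 out]
  3: a→0  a→4  [2 out]
  4: b→3  [1 out]

Answer: DEADLOCK-FREE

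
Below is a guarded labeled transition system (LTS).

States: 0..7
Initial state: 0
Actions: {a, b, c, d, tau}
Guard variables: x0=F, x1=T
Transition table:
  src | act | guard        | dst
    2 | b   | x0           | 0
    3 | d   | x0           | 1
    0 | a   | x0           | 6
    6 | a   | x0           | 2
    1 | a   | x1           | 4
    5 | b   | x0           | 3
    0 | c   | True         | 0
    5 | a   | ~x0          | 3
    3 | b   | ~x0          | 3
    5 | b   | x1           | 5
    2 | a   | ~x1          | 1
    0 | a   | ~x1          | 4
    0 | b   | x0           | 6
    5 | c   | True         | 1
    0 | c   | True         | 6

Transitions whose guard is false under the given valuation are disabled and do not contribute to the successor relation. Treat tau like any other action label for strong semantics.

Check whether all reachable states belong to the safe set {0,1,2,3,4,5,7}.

Inv-set: {0,1,2,3,4,5,7}
Reachable = {0,6}
  0: safe
  6: outside
reach 6 via c — violates

Answer: INVARIANT VIOLATED at state 6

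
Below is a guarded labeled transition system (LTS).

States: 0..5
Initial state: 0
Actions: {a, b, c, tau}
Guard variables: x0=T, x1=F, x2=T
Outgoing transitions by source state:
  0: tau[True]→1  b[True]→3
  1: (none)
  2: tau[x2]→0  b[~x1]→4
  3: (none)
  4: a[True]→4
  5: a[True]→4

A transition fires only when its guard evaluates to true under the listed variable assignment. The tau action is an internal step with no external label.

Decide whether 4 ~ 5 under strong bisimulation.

Bisimulation quotient by refinement:
  π0 = {{0,1,2,3,4,5}}
  π1 = {{0,2},{1,3},{4,5}}
  π2 = {{0},{1,3},{2},{4,5}}
stable after 3 split(s): 4 block(s)
[4]={4,5}  [5]={4,5}

Answer: BISIMILAR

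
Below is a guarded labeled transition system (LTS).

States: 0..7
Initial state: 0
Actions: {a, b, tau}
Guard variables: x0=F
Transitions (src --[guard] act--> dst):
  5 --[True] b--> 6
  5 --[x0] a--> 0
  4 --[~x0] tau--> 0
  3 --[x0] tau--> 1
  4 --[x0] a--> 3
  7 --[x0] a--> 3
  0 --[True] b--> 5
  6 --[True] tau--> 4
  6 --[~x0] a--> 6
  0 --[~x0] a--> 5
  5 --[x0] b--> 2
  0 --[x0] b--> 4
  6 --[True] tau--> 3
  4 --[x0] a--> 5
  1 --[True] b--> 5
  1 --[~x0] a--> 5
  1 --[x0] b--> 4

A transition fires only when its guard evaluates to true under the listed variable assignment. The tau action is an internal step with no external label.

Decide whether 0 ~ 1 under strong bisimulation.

Refine partition for ~:
  P[0] = {{0,1,2,3,4,5,6,7}}
  P[1] = {{0,1},{2,3,7},{4},{5},{6}}
5 equivalence class(es) (converged in 2)
class of 0: {0,1}; class of 1: {0,1}

Answer: BISIMILAR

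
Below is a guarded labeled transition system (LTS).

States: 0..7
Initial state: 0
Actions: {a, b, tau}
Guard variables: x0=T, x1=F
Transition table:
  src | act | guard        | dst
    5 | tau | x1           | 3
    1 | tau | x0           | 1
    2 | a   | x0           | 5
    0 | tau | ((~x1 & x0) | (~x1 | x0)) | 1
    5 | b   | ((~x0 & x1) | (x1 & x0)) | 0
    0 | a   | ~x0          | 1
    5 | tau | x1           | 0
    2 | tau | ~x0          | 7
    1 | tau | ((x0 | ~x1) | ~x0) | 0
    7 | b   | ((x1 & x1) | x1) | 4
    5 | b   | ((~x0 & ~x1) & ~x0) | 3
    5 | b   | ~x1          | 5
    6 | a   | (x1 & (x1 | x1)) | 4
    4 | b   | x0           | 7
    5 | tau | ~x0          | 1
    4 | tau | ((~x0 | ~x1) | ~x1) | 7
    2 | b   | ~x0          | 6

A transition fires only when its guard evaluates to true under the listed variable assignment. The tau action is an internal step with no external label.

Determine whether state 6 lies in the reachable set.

Guard filter leaves 7 enabled edge(s).
Layer 0: {0}
Layer 1: {1}  now seen {0,1}
Reachable = {0,1}

Answer: UNREACHABLE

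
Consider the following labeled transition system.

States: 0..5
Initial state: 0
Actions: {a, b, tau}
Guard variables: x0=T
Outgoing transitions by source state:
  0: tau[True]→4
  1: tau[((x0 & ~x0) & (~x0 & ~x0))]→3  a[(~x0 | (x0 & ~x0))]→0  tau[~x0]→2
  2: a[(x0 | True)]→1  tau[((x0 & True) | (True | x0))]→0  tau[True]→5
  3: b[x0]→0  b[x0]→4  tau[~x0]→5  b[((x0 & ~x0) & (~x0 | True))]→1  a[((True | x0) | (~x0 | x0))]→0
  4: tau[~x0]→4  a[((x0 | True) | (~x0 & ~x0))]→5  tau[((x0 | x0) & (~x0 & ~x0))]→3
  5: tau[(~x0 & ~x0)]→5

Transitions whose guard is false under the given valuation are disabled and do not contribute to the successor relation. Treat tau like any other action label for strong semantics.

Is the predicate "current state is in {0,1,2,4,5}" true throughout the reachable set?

Inv-set: {0,1,2,4,5}
Reachable = {0,4,5}
  0: safe
  4: safe
  5: safe

Answer: INVARIANT HOLDS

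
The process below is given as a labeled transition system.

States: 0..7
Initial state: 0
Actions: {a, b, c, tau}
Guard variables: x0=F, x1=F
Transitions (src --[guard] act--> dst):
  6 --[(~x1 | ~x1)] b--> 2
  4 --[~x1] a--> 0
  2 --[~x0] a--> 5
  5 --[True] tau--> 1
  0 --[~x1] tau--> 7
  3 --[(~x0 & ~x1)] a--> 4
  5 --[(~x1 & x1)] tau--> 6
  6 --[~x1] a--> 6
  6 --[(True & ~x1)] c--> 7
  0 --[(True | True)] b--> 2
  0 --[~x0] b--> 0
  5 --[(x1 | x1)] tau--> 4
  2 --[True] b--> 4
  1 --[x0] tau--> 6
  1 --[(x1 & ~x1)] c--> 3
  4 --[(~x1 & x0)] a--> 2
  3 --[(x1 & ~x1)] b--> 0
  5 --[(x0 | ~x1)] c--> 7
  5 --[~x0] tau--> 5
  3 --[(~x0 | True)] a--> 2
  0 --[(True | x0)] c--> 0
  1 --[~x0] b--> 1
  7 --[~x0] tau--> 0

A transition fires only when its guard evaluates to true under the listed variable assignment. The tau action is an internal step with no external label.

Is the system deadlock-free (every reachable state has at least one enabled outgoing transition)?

Reach set: {0,1,2,4,5,7}
  0: b→0  b→2  c→0  tau→7  [4 exit(s)]
  1: b→1  [1 exit(s)]
  2: a→5  b→4  [2 exit(s)]
  4: a→0  [1 exit(s)]
  5: c→7  tau→1  tau→5  [3 exit(s)]
  7: tau→0  [1 exit(s)]

Answer: DEADLOCK-FREE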